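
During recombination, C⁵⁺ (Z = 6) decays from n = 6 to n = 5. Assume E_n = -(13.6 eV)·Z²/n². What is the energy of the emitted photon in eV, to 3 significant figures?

The Bohr energies scale as Z², so for Z = 6: E_n = −489.6/n² eV.
E_6 = −489.6/36 = −13.60 eV and E_5 = −489.6/25 = −19.58 eV.
The photon energy is |E_6 − E_5| = 5.98 eV.

5.98 eV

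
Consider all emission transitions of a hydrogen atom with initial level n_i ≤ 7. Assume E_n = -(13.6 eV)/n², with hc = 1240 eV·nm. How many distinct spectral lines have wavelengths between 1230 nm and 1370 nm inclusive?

Enumerate all n_i → n_f pairs with 1 ≤ n_f < n_i ≤ 7 and compute λ = 1240 / [13.6·1·(1/n_f² − 1/n_i²)].
Lines falling in [1230, 1370] nm: 5→3 (1282 nm).

1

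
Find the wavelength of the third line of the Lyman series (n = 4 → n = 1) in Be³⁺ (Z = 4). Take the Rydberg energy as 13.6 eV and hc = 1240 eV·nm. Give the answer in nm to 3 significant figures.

6.08 nm

The Lyman series terminates on n_f = 1; the third line has n_i = 1+3 = 4.
ΔE = 217.6 × (1/1² − 1/4²) = 204.0 eV.
λ = 1240 / 204.0 = 6.08 nm.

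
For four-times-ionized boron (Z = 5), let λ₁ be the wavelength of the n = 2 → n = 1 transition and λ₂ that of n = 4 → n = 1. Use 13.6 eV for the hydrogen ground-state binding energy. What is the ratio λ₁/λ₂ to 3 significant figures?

1.25

λ ∝ 1/ΔE ∝ 1/(1/n_f² − 1/n_i²), and the Z² and hc factors cancel in the ratio.
λ₁/λ₂ = (1/1² − 1/4²)/(1/1² − 1/2²) = 0.9375/0.7500 = 1.25.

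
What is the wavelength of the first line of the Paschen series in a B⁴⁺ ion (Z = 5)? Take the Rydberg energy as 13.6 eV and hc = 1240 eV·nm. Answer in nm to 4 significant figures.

75.03 nm

The Paschen series terminates on n_f = 3; the first line has n_i = 3+1 = 4.
ΔE = 340.0 × (1/3² − 1/4²) = 16.53 eV.
λ = 1240 / 16.53 = 75.03 nm.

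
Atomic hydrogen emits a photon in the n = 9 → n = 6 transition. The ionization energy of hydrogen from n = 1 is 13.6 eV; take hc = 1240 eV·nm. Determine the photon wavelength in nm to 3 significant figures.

ΔE = 13.60 × (1/6² − 1/9²) = 13.60 × 0.01543 = 0.2099 eV.
λ = hc/ΔE = 1240 / 0.2099 = 5910 nm.

5910 nm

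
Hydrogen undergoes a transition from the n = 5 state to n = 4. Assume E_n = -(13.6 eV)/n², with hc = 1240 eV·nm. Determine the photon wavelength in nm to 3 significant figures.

ΔE = 13.60 × (1/4² − 1/5²) = 13.60 × 0.02250 = 0.3060 eV.
λ = hc/ΔE = 1240 / 0.3060 = 4050 nm.
This line belongs to the Brackett series.

4050 nm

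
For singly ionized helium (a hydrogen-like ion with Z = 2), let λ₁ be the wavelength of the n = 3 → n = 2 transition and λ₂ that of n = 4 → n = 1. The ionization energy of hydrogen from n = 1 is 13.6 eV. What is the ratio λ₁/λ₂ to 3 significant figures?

λ ∝ 1/ΔE ∝ 1/(1/n_f² − 1/n_i²), and the Z² and hc factors cancel in the ratio.
λ₁/λ₂ = (1/1² − 1/4²)/(1/2² − 1/3²) = 0.9375/0.1389 = 6.75.

6.75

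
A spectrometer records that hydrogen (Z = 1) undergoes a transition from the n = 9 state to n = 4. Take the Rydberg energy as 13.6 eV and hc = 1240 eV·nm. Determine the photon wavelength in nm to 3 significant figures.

ΔE = 13.60 × (1/4² − 1/9²) = 13.60 × 0.05015 = 0.6821 eV.
λ = hc/ΔE = 1240 / 0.6821 = 1820 nm.

1820 nm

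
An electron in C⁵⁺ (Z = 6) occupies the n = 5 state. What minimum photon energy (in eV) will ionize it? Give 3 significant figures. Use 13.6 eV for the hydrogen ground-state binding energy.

19.6 eV

E_n = −13.6 Z²/n² = −489.6/n² eV for Z = 6.
E_5 = −489.6/25 = −19.6 eV, so ionization (to E = 0) requires 19.6 eV.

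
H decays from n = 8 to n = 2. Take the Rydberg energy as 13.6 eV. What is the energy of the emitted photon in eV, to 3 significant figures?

3.19 eV

E_8 = −13.60/64 = −0.2125 eV and E_2 = −13.60/4 = −3.400 eV.
The photon energy is |E_8 − E_2| = 3.19 eV.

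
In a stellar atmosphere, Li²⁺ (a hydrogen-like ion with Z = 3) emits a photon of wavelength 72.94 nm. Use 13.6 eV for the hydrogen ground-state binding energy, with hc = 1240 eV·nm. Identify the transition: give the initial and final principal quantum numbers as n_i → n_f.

The photon energy is ΔE = hc/λ = 1240 / 72.94 = 17.00 eV.
With Z = 3, ΔE = 122.4 × (1/n_f² − 1/n_i²), so 1/n_f² − 1/n_i² = 0.1389.
Trying n_f = 2 gives 1/n_i² = 0.1111, i.e. n_i ≈ 3; this pair matches.

n_i = 3, n_f = 2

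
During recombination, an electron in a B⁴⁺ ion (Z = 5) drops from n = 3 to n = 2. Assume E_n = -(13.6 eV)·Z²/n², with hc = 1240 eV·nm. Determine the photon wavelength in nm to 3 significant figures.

For Z = 5 the level energies scale as Z², so the effective Rydberg energy is 13.6 × 25 = 340.0 eV.
ΔE = 340.0 × (1/2² − 1/3²) = 340.0 × 0.1389 = 47.22 eV.
λ = hc/ΔE = 1240 / 47.22 = 26.3 nm.

26.3 nm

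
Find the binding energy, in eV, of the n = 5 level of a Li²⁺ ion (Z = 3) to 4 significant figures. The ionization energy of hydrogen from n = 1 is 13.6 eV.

4.896 eV

E_n = −13.6 Z²/n² = −122.4/n² eV for Z = 3.
E_5 = −122.4/25 = −4.896 eV, so ionization (to E = 0) requires 4.896 eV.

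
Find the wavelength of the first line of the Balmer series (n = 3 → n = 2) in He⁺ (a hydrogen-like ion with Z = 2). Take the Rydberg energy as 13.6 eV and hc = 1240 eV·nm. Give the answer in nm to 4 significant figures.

164.1 nm

The Balmer series terminates on n_f = 2; the first line has n_i = 2+1 = 3.
ΔE = 54.40 × (1/2² − 1/3²) = 7.556 eV.
λ = 1240 / 7.556 = 164.1 nm.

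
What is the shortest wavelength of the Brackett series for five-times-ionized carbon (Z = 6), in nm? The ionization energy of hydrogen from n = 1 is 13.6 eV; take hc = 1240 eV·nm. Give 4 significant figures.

40.52 nm

The Brackett series has lower level n_f = 4; the series limit corresponds to n_i → ∞.
ΔE_max = 13.6 × 36 / 4² = 30.60 eV.
λ_min = 1240 / 30.60 = 40.52 nm.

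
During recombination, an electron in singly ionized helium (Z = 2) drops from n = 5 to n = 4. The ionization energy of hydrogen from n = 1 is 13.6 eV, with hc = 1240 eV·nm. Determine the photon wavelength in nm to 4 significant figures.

1013 nm

For Z = 2 the level energies scale as Z², so the effective Rydberg energy is 13.6 × 4 = 54.40 eV.
ΔE = 54.40 × (1/4² − 1/5²) = 54.40 × 0.02250 = 1.224 eV.
λ = hc/ΔE = 1240 / 1.224 = 1013 nm.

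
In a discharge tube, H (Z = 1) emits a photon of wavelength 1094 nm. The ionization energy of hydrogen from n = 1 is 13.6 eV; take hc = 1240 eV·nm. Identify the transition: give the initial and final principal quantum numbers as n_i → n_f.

The photon energy is ΔE = hc/λ = 1240 / 1094 = 1.133 eV.
With Z = 1, ΔE = 13.60 × (1/n_f² − 1/n_i²), so 1/n_f² − 1/n_i² = 0.08334.
Trying n_f = 3 gives 1/n_i² = 0.02777, i.e. n_i ≈ 6; this pair matches.

n_i = 6, n_f = 3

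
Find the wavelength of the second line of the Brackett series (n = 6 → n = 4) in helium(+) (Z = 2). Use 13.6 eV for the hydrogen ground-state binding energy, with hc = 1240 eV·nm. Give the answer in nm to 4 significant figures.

The Brackett series terminates on n_f = 4; the second line has n_i = 4+2 = 6.
ΔE = 54.40 × (1/4² − 1/6²) = 1.889 eV.
λ = 1240 / 1.889 = 656.5 nm.

656.5 nm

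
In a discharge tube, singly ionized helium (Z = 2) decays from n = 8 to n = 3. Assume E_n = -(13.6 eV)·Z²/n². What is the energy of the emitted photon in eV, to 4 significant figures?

5.194 eV

The Bohr energies scale as Z², so for Z = 2: E_n = −54.40/n² eV.
E_8 = −54.40/64 = −0.8500 eV and E_3 = −54.40/9 = −6.044 eV.
The photon energy is |E_8 − E_3| = 5.194 eV.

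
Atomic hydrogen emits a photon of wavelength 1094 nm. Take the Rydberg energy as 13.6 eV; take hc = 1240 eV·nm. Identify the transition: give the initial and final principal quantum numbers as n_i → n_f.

The photon energy is ΔE = hc/λ = 1240 / 1094 = 1.133 eV.
With Z = 1, ΔE = 13.60 × (1/n_f² − 1/n_i²), so 1/n_f² − 1/n_i² = 0.08334.
Trying n_f = 3 gives 1/n_i² = 0.02777, i.e. n_i ≈ 6; this pair matches.

n_i = 6, n_f = 3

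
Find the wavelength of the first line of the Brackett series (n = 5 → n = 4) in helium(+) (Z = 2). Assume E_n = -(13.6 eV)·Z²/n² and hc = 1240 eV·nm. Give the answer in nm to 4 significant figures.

The Brackett series terminates on n_f = 4; the first line has n_i = 4+1 = 5.
ΔE = 54.40 × (1/4² − 1/5²) = 1.224 eV.
λ = 1240 / 1.224 = 1013 nm.

1013 nm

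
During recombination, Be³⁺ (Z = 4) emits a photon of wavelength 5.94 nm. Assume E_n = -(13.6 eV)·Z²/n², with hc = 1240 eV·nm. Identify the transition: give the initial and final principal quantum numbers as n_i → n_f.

n_i = 5, n_f = 1

The photon energy is ΔE = hc/λ = 1240 / 5.94 = 208.8 eV.
With Z = 4, ΔE = 217.6 × (1/n_f² − 1/n_i²), so 1/n_f² − 1/n_i² = 0.9593.
Trying n_f = 1 gives 1/n_i² = 0.04065, i.e. n_i ≈ 5; this pair matches.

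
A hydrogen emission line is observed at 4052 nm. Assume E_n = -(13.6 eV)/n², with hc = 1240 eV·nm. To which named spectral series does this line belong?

ΔE = 1240/4052 = 0.3060 eV.
This matches 13.6 × (1/4² − 1/5²), so n_f = 4: the Brackett series.

Brackett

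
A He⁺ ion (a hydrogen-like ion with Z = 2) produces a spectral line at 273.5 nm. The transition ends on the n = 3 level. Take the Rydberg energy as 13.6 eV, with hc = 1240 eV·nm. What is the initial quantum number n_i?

n_i = 6

The photon energy is ΔE = hc/λ = 1240 / 273.5 = 4.534 eV.
With Z = 2, ΔE = 54.40 × (1/n_f² − 1/n_i²), so 1/n_f² − 1/n_i² = 0.08334.
With n_f = 3: 1/n_i² = 1/9 − 0.08334 = 0.02777, so n_i ≈ 6.00.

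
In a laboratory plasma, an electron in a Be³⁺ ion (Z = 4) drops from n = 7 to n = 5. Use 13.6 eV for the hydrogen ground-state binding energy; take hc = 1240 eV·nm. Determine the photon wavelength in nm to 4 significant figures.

290.9 nm

For Z = 4 the level energies scale as Z², so the effective Rydberg energy is 13.6 × 16 = 217.6 eV.
ΔE = 217.6 × (1/5² − 1/7²) = 217.6 × 0.01959 = 4.263 eV.
λ = hc/ΔE = 1240 / 4.263 = 290.9 nm.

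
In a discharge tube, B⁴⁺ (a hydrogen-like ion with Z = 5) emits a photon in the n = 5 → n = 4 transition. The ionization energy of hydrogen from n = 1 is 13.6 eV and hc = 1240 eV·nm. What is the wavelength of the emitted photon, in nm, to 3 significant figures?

162 nm

For Z = 5 the level energies scale as Z², so the effective Rydberg energy is 13.6 × 25 = 340.0 eV.
ΔE = 340.0 × (1/4² − 1/5²) = 340.0 × 0.02250 = 7.650 eV.
λ = hc/ΔE = 1240 / 7.650 = 162 nm.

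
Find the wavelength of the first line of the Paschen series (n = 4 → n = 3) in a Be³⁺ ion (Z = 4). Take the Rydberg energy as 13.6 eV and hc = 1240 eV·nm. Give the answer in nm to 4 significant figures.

117.2 nm

The Paschen series terminates on n_f = 3; the first line has n_i = 3+1 = 4.
ΔE = 217.6 × (1/3² − 1/4²) = 10.58 eV.
λ = 1240 / 10.58 = 117.2 nm.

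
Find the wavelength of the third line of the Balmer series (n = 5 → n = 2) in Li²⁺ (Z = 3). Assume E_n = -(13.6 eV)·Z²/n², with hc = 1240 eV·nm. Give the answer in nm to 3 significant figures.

48.2 nm

The Balmer series terminates on n_f = 2; the third line has n_i = 2+3 = 5.
ΔE = 122.4 × (1/2² − 1/5²) = 25.70 eV.
λ = 1240 / 25.70 = 48.2 nm.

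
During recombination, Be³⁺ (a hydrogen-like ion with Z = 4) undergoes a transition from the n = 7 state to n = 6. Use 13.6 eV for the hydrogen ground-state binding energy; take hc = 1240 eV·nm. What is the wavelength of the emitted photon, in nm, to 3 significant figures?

For Z = 4 the level energies scale as Z², so the effective Rydberg energy is 13.6 × 16 = 217.6 eV.
ΔE = 217.6 × (1/6² − 1/7²) = 217.6 × 0.007370 = 1.604 eV.
λ = hc/ΔE = 1240 / 1.604 = 773 nm.

773 nm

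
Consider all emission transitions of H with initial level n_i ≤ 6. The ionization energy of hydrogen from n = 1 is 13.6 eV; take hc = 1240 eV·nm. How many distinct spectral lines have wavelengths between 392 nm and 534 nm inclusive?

Enumerate all n_i → n_f pairs with 1 ≤ n_f < n_i ≤ 6 and compute λ = 1240 / [13.6·1·(1/n_f² − 1/n_i²)].
Lines falling in [392, 534] nm: 6→2 (410.3 nm), 5→2 (434.2 nm), 4→2 (486.3 nm).

3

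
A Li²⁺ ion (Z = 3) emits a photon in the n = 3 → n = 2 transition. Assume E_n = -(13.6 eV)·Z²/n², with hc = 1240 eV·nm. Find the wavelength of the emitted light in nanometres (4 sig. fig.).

For Z = 3 the level energies scale as Z², so the effective Rydberg energy is 13.6 × 9 = 122.4 eV.
ΔE = 122.4 × (1/2² − 1/3²) = 122.4 × 0.1389 = 17.00 eV.
λ = hc/ΔE = 1240 / 17.00 = 72.94 nm.

72.94 nm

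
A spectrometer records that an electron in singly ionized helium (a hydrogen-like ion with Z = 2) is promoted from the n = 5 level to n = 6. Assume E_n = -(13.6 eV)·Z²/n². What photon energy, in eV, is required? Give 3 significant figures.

The Bohr energies scale as Z², so for Z = 2: E_n = −54.40/n² eV.
E_6 = −54.40/36 = −1.511 eV and E_5 = −54.40/25 = −2.176 eV.
The photon energy is |E_6 − E_5| = 0.665 eV.

0.665 eV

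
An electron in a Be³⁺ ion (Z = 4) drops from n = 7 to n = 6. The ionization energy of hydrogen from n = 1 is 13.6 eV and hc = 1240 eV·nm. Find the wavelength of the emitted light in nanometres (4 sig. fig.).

773.2 nm

For Z = 4 the level energies scale as Z², so the effective Rydberg energy is 13.6 × 16 = 217.6 eV.
ΔE = 217.6 × (1/6² − 1/7²) = 217.6 × 0.007370 = 1.604 eV.
λ = hc/ΔE = 1240 / 1.604 = 773.2 nm.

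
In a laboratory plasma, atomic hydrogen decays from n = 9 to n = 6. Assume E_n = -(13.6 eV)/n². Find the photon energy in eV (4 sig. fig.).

0.2099 eV

E_9 = −13.60/81 = −0.1679 eV and E_6 = −13.60/36 = −0.3778 eV.
The photon energy is |E_9 − E_6| = 0.2099 eV.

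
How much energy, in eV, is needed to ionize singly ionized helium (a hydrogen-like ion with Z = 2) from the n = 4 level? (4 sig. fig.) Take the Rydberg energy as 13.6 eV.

3.400 eV

E_n = −13.6 Z²/n² = −54.40/n² eV for Z = 2.
E_4 = −54.40/16 = −3.400 eV, so ionization (to E = 0) requires 3.400 eV.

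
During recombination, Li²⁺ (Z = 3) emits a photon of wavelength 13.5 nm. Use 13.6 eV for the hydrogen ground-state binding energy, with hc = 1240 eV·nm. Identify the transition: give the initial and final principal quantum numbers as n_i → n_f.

n_i = 2, n_f = 1

The photon energy is ΔE = hc/λ = 1240 / 13.5 = 91.85 eV.
With Z = 3, ΔE = 122.4 × (1/n_f² − 1/n_i²), so 1/n_f² − 1/n_i² = 0.7504.
Trying n_f = 1 gives 1/n_i² = 0.2496, i.e. n_i ≈ 2; this pair matches.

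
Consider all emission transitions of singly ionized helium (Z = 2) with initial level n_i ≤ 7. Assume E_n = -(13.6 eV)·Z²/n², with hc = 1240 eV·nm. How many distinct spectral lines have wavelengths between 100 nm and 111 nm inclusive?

Enumerate all n_i → n_f pairs with 1 ≤ n_f < n_i ≤ 7 and compute λ = 1240 / [13.6·4·(1/n_f² − 1/n_i²)].
Lines falling in [100, 111] nm: 6→2 (102.6 nm), 5→2 (108.5 nm).

2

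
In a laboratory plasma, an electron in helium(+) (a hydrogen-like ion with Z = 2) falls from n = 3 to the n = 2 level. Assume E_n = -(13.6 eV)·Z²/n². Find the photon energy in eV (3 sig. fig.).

The Bohr energies scale as Z², so for Z = 2: E_n = −54.40/n² eV.
E_3 = −54.40/9 = −6.044 eV and E_2 = −54.40/4 = −13.60 eV.
The photon energy is |E_3 − E_2| = 7.56 eV.

7.56 eV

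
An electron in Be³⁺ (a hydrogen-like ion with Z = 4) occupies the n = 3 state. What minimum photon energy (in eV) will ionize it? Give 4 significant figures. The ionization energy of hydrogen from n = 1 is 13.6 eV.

E_n = −13.6 Z²/n² = −217.6/n² eV for Z = 4.
E_3 = −217.6/9 = −24.18 eV, so ionization (to E = 0) requires 24.18 eV.

24.18 eV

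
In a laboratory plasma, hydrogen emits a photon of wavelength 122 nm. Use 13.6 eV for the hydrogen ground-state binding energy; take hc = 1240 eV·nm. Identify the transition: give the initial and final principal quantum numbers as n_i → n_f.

n_i = 2, n_f = 1

The photon energy is ΔE = hc/λ = 1240 / 122 = 10.16 eV.
With Z = 1, ΔE = 13.60 × (1/n_f² − 1/n_i²), so 1/n_f² − 1/n_i² = 0.7473.
Trying n_f = 1 gives 1/n_i² = 0.2527, i.e. n_i ≈ 2; this pair matches.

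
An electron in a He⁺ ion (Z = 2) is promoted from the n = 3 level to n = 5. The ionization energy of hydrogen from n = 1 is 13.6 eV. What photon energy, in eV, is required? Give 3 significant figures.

3.87 eV

The Bohr energies scale as Z², so for Z = 2: E_n = −54.40/n² eV.
E_5 = −54.40/25 = −2.176 eV and E_3 = −54.40/9 = −6.044 eV.
The photon energy is |E_5 − E_3| = 3.87 eV.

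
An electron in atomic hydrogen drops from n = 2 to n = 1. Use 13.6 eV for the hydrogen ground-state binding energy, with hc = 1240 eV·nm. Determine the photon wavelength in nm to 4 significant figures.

121.6 nm

ΔE = 13.60 × (1/1² − 1/2²) = 13.60 × 0.7500 = 10.20 eV.
λ = hc/ΔE = 1240 / 10.20 = 121.6 nm.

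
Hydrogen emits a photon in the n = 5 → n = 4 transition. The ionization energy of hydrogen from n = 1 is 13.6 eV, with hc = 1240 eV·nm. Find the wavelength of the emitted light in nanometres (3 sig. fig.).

ΔE = 13.60 × (1/4² − 1/5²) = 13.60 × 0.02250 = 0.3060 eV.
λ = hc/ΔE = 1240 / 0.3060 = 4050 nm.

4050 nm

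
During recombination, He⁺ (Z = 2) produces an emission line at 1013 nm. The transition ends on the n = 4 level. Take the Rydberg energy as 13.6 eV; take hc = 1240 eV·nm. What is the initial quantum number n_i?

The photon energy is ΔE = hc/λ = 1240 / 1013 = 1.224 eV.
With Z = 2, ΔE = 54.40 × (1/n_f² − 1/n_i²), so 1/n_f² − 1/n_i² = 0.02250.
With n_f = 4: 1/n_i² = 1/16 − 0.02250 = 0.04000, so n_i ≈ 5.00.

n_i = 5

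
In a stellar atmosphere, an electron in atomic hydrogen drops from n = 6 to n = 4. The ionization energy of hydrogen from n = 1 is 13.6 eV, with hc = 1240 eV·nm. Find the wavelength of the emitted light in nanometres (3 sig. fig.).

2630 nm

ΔE = 13.60 × (1/4² − 1/6²) = 13.60 × 0.03472 = 0.4722 eV.
λ = hc/ΔE = 1240 / 0.4722 = 2630 nm.
This line belongs to the Brackett series.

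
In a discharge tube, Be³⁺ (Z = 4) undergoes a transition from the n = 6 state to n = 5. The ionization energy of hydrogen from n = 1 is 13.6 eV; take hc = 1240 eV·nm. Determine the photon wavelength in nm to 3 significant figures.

466 nm

For Z = 4 the level energies scale as Z², so the effective Rydberg energy is 13.6 × 16 = 217.6 eV.
ΔE = 217.6 × (1/5² − 1/6²) = 217.6 × 0.01222 = 2.660 eV.
λ = hc/ΔE = 1240 / 2.660 = 466 nm.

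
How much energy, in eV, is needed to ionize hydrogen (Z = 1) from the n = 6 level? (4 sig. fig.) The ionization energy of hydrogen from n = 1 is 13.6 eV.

0.3778 eV

E_6 = −13.60/36 = −0.3778 eV, so ionization (to E = 0) requires 0.3778 eV.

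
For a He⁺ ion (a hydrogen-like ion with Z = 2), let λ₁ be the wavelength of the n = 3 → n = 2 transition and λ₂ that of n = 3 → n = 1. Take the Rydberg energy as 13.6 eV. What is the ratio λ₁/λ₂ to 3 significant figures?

λ ∝ 1/ΔE ∝ 1/(1/n_f² − 1/n_i²), and the Z² and hc factors cancel in the ratio.
λ₁/λ₂ = (1/1² − 1/3²)/(1/2² − 1/3²) = 0.8889/0.1389 = 6.40.

6.40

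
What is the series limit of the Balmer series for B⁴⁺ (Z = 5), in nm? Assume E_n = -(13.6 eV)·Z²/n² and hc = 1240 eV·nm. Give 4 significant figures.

14.59 nm

The Balmer series has lower level n_f = 2; the series limit corresponds to n_i → ∞.
ΔE_max = 13.6 × 25 / 2² = 85.00 eV.
λ_min = 1240 / 85.00 = 14.59 nm.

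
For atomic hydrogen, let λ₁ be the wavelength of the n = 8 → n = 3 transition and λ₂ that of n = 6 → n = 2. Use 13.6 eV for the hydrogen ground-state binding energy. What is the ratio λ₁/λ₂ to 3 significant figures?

2.33

λ ∝ 1/ΔE ∝ 1/(1/n_f² − 1/n_i²), and the Z² and hc factors cancel in the ratio.
λ₁/λ₂ = (1/2² − 1/6²)/(1/3² − 1/8²) = 0.2222/0.09549 = 2.33.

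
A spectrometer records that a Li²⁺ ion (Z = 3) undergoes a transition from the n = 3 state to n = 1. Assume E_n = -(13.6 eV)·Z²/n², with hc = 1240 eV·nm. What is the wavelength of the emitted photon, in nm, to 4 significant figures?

For Z = 3 the level energies scale as Z², so the effective Rydberg energy is 13.6 × 9 = 122.4 eV.
ΔE = 122.4 × (1/1² − 1/3²) = 122.4 × 0.8889 = 108.8 eV.
λ = hc/ΔE = 1240 / 108.8 = 11.40 nm.

11.40 nm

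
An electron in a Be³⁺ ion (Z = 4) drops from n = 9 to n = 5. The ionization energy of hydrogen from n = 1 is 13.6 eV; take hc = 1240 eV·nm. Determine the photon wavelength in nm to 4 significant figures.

For Z = 4 the level energies scale as Z², so the effective Rydberg energy is 13.6 × 16 = 217.6 eV.
ΔE = 217.6 × (1/5² − 1/9²) = 217.6 × 0.02765 = 6.018 eV.
λ = hc/ΔE = 1240 / 6.018 = 206.1 nm.

206.1 nm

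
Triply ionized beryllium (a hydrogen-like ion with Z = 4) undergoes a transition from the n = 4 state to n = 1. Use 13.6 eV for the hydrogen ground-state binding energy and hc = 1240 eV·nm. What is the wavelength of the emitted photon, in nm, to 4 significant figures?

6.078 nm

For Z = 4 the level energies scale as Z², so the effective Rydberg energy is 13.6 × 16 = 217.6 eV.
ΔE = 217.6 × (1/1² − 1/4²) = 217.6 × 0.9375 = 204.0 eV.
λ = hc/ΔE = 1240 / 204.0 = 6.078 nm.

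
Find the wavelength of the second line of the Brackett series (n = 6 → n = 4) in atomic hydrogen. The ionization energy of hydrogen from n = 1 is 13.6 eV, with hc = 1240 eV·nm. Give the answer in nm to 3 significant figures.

2630 nm

The Brackett series terminates on n_f = 4; the second line has n_i = 4+2 = 6.
ΔE = 13.60 × (1/4² − 1/6²) = 0.4722 eV.
λ = 1240 / 0.4722 = 2630 nm.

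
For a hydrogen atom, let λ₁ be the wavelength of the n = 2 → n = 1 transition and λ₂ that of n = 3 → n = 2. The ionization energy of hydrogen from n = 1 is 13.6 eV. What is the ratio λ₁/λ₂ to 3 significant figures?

λ ∝ 1/ΔE ∝ 1/(1/n_f² − 1/n_i²), and the Z² and hc factors cancel in the ratio.
λ₁/λ₂ = (1/2² − 1/3²)/(1/1² − 1/2²) = 0.1389/0.7500 = 0.185.

0.185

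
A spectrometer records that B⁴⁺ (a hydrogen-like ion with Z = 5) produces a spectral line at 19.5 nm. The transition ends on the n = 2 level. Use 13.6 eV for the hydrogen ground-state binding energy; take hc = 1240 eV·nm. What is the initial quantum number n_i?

n_i = 4

The photon energy is ΔE = hc/λ = 1240 / 19.5 = 63.59 eV.
With Z = 5, ΔE = 340.0 × (1/n_f² − 1/n_i²), so 1/n_f² − 1/n_i² = 0.1870.
With n_f = 2: 1/n_i² = 1/4 − 0.1870 = 0.06297, so n_i ≈ 3.99.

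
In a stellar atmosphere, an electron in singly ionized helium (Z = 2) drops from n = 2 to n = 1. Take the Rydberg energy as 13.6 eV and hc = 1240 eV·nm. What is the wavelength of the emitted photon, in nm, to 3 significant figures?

30.4 nm

For Z = 2 the level energies scale as Z², so the effective Rydberg energy is 13.6 × 4 = 54.40 eV.
ΔE = 54.40 × (1/1² − 1/2²) = 54.40 × 0.7500 = 40.80 eV.
λ = hc/ΔE = 1240 / 40.80 = 30.4 nm.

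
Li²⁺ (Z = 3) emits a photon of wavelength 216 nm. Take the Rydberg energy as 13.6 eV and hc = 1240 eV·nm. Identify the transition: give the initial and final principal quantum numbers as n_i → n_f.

The photon energy is ΔE = hc/λ = 1240 / 216 = 5.741 eV.
With Z = 3, ΔE = 122.4 × (1/n_f² − 1/n_i²), so 1/n_f² − 1/n_i² = 0.04690.
Trying n_f = 4 gives 1/n_i² = 0.01560, i.e. n_i ≈ 8; this pair matches.

n_i = 8, n_f = 4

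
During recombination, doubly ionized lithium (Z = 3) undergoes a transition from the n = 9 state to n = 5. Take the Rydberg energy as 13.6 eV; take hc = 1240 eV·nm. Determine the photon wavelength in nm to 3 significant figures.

For Z = 3 the level energies scale as Z², so the effective Rydberg energy is 13.6 × 9 = 122.4 eV.
ΔE = 122.4 × (1/5² − 1/9²) = 122.4 × 0.02765 = 3.385 eV.
λ = hc/ΔE = 1240 / 3.385 = 366 nm.

366 nm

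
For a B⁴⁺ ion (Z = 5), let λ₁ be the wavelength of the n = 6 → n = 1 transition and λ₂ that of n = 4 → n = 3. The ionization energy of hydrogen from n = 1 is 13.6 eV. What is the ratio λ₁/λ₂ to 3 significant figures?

0.0500

λ ∝ 1/ΔE ∝ 1/(1/n_f² − 1/n_i²), and the Z² and hc factors cancel in the ratio.
λ₁/λ₂ = (1/3² − 1/4²)/(1/1² − 1/6²) = 0.04861/0.9722 = 0.0500.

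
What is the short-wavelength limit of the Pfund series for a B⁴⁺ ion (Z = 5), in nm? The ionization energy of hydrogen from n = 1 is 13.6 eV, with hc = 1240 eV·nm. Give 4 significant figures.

The Pfund series has lower level n_f = 5; the series limit corresponds to n_i → ∞.
ΔE_max = 13.6 × 25 / 5² = 13.60 eV.
λ_min = 1240 / 13.60 = 91.18 nm.

91.18 nm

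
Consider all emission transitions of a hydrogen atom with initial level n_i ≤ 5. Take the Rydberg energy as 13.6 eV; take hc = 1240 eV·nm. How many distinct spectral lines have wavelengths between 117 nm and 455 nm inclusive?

Enumerate all n_i → n_f pairs with 1 ≤ n_f < n_i ≤ 5 and compute λ = 1240 / [13.6·1·(1/n_f² − 1/n_i²)].
Lines falling in [117, 455] nm: 2→1 (121.6 nm), 5→2 (434.2 nm).

2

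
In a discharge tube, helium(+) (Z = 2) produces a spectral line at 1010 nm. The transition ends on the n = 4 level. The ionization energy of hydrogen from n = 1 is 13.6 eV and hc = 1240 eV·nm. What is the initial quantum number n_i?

The photon energy is ΔE = hc/λ = 1240 / 1010 = 1.228 eV.
With Z = 2, ΔE = 54.40 × (1/n_f² − 1/n_i²), so 1/n_f² − 1/n_i² = 0.02257.
With n_f = 4: 1/n_i² = 1/16 − 0.02257 = 0.03993, so n_i ≈ 5.00.

n_i = 5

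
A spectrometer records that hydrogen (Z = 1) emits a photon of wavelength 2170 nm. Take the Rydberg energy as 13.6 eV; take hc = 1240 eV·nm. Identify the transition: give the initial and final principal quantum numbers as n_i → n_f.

n_i = 7, n_f = 4

The photon energy is ΔE = hc/λ = 1240 / 2170 = 0.5714 eV.
With Z = 1, ΔE = 13.60 × (1/n_f² − 1/n_i²), so 1/n_f² − 1/n_i² = 0.04202.
Trying n_f = 4 gives 1/n_i² = 0.02048, i.e. n_i ≈ 7; this pair matches.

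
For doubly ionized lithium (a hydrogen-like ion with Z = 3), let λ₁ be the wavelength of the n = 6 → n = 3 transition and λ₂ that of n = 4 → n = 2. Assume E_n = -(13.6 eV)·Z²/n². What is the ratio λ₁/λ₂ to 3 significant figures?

2.25

λ ∝ 1/ΔE ∝ 1/(1/n_f² − 1/n_i²), and the Z² and hc factors cancel in the ratio.
λ₁/λ₂ = (1/2² − 1/4²)/(1/3² − 1/6²) = 0.1875/0.08333 = 2.25.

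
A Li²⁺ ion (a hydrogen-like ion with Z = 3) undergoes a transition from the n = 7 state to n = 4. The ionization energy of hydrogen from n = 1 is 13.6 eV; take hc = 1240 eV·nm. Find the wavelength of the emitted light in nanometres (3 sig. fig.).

241 nm

For Z = 3 the level energies scale as Z², so the effective Rydberg energy is 13.6 × 9 = 122.4 eV.
ΔE = 122.4 × (1/4² − 1/7²) = 122.4 × 0.04209 = 5.152 eV.
λ = hc/ΔE = 1240 / 5.152 = 241 nm.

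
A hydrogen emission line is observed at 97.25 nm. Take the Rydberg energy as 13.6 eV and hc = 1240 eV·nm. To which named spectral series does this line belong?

ΔE = 1240/97.25 = 12.75 eV.
This matches 13.6 × (1/1² − 1/4²), so n_f = 1: the Lyman series.

Lyman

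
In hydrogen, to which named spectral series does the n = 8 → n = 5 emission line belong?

The series is set by the lower level: n_f = 5 is the Pfund series.

Pfund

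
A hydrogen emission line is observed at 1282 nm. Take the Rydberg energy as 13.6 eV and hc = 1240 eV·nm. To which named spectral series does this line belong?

Paschen

ΔE = 1240/1282 = 0.9672 eV.
This matches 13.6 × (1/3² − 1/5²), so n_f = 3: the Paschen series.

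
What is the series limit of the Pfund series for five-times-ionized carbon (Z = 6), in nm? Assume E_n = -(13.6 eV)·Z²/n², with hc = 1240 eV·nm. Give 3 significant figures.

63.3 nm

The Pfund series has lower level n_f = 5; the series limit corresponds to n_i → ∞.
ΔE_max = 13.6 × 36 / 5² = 19.58 eV.
λ_min = 1240 / 19.58 = 63.3 nm.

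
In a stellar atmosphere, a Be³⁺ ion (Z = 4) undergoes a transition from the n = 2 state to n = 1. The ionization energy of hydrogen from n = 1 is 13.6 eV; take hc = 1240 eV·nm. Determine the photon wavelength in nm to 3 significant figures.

7.60 nm

For Z = 4 the level energies scale as Z², so the effective Rydberg energy is 13.6 × 16 = 217.6 eV.
ΔE = 217.6 × (1/1² − 1/2²) = 217.6 × 0.7500 = 163.2 eV.
λ = hc/ΔE = 1240 / 163.2 = 7.60 nm.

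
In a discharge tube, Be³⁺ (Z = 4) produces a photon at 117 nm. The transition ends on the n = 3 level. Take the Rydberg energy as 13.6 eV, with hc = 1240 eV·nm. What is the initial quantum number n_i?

The photon energy is ΔE = hc/λ = 1240 / 117 = 10.60 eV.
With Z = 4, ΔE = 217.6 × (1/n_f² − 1/n_i²), so 1/n_f² − 1/n_i² = 0.04871.
With n_f = 3: 1/n_i² = 1/9 − 0.04871 = 0.06241, so n_i ≈ 4.00.

n_i = 4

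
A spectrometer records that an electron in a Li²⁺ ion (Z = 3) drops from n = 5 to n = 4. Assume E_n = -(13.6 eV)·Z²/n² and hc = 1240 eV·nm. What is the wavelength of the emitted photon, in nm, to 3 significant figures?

450 nm

For Z = 3 the level energies scale as Z², so the effective Rydberg energy is 13.6 × 9 = 122.4 eV.
ΔE = 122.4 × (1/4² − 1/5²) = 122.4 × 0.02250 = 2.754 eV.
λ = hc/ΔE = 1240 / 2.754 = 450 nm.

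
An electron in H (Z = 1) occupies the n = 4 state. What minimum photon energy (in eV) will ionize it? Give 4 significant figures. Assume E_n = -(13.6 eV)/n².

E_4 = −13.60/16 = −0.8500 eV, so ionization (to E = 0) requires 0.8500 eV.

0.8500 eV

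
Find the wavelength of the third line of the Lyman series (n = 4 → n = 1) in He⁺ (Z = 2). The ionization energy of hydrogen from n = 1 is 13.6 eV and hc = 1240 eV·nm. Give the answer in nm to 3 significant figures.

The Lyman series terminates on n_f = 1; the third line has n_i = 1+3 = 4.
ΔE = 54.40 × (1/1² − 1/4²) = 51.00 eV.
λ = 1240 / 51.00 = 24.3 nm.

24.3 nm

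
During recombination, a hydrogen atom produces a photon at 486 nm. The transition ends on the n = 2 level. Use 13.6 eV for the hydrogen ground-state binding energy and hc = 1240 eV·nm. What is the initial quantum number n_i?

n_i = 4

The photon energy is ΔE = hc/λ = 1240 / 486 = 2.551 eV.
With Z = 1, ΔE = 13.60 × (1/n_f² − 1/n_i²), so 1/n_f² − 1/n_i² = 0.1876.
With n_f = 2: 1/n_i² = 1/4 − 0.1876 = 0.06239, so n_i ≈ 4.00.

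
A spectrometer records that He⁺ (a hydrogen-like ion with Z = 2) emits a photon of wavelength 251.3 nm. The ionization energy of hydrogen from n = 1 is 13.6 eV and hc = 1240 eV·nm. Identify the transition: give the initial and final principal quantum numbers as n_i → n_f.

The photon energy is ΔE = hc/λ = 1240 / 251.3 = 4.934 eV.
With Z = 2, ΔE = 54.40 × (1/n_f² − 1/n_i²), so 1/n_f² − 1/n_i² = 0.09070.
Trying n_f = 3 gives 1/n_i² = 0.02041, i.e. n_i ≈ 7; this pair matches.

n_i = 7, n_f = 3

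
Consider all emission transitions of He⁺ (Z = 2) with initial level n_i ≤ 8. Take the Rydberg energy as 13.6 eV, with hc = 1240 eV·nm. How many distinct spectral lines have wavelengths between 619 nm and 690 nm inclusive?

1

Enumerate all n_i → n_f pairs with 1 ≤ n_f < n_i ≤ 8 and compute λ = 1240 / [13.6·4·(1/n_f² − 1/n_i²)].
Lines falling in [619, 690] nm: 6→4 (656.5 nm).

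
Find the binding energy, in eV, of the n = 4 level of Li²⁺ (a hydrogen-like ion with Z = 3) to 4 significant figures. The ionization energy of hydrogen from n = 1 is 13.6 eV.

E_n = −13.6 Z²/n² = −122.4/n² eV for Z = 3.
E_4 = −122.4/16 = −7.650 eV, so ionization (to E = 0) requires 7.650 eV.

7.650 eV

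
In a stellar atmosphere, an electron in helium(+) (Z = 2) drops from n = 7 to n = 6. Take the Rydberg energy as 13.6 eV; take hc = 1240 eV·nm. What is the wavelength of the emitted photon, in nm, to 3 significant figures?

For Z = 2 the level energies scale as Z², so the effective Rydberg energy is 13.6 × 4 = 54.40 eV.
ΔE = 54.40 × (1/6² − 1/7²) = 54.40 × 0.007370 = 0.4009 eV.
λ = hc/ΔE = 1240 / 0.4009 = 3090 nm.

3090 nm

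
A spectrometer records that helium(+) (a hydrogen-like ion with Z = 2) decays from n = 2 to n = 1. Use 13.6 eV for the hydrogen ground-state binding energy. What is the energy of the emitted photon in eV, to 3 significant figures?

40.8 eV

The Bohr energies scale as Z², so for Z = 2: E_n = −54.40/n² eV.
E_2 = −54.40/4 = −13.60 eV and E_1 = −54.40/1 = −54.40 eV.
The photon energy is |E_2 − E_1| = 40.8 eV.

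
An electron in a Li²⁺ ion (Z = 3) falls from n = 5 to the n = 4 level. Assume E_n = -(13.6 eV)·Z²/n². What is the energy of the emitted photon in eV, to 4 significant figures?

2.754 eV

The Bohr energies scale as Z², so for Z = 3: E_n = −122.4/n² eV.
E_5 = −122.4/25 = −4.896 eV and E_4 = −122.4/16 = −7.650 eV.
The photon energy is |E_5 − E_4| = 2.754 eV.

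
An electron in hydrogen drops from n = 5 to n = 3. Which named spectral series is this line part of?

Paschen

The series is set by the lower level: n_f = 3 is the Paschen series.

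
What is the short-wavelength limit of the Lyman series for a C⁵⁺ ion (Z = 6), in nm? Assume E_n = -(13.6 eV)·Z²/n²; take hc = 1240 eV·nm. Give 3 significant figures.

The Lyman series has lower level n_f = 1; the series limit corresponds to n_i → ∞.
ΔE_max = 13.6 × 36 / 1² = 489.6 eV.
λ_min = 1240 / 489.6 = 2.53 nm.

2.53 nm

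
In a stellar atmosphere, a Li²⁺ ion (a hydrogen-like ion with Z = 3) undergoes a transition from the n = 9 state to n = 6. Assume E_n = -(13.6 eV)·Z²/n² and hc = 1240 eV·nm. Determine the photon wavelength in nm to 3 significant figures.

656 nm

For Z = 3 the level energies scale as Z², so the effective Rydberg energy is 13.6 × 9 = 122.4 eV.
ΔE = 122.4 × (1/6² − 1/9²) = 122.4 × 0.01543 = 1.889 eV.
λ = hc/ΔE = 1240 / 1.889 = 656 nm.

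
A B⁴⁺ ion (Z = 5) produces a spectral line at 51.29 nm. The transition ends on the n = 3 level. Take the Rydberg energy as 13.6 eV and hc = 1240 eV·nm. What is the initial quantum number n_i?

The photon energy is ΔE = hc/λ = 1240 / 51.29 = 24.18 eV.
With Z = 5, ΔE = 340.0 × (1/n_f² − 1/n_i²), so 1/n_f² − 1/n_i² = 0.07111.
With n_f = 3: 1/n_i² = 1/9 − 0.07111 = 0.04000, so n_i ≈ 5.00.

n_i = 5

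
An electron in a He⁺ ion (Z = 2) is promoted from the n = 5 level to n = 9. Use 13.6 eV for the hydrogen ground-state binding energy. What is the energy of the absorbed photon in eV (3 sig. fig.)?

1.50 eV

The Bohr energies scale as Z², so for Z = 2: E_n = −54.40/n² eV.
E_9 = −54.40/81 = −0.6716 eV and E_5 = −54.40/25 = −2.176 eV.
The photon energy is |E_9 − E_5| = 1.50 eV.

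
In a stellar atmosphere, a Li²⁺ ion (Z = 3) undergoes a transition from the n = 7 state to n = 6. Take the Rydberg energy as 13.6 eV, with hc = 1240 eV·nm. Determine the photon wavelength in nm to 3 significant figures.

1370 nm

For Z = 3 the level energies scale as Z², so the effective Rydberg energy is 13.6 × 9 = 122.4 eV.
ΔE = 122.4 × (1/6² − 1/7²) = 122.4 × 0.007370 = 0.9020 eV.
λ = hc/ΔE = 1240 / 0.9020 = 1370 nm.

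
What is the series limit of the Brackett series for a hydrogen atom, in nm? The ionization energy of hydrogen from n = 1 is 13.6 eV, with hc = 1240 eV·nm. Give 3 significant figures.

1460 nm

The Brackett series has lower level n_f = 4; the series limit corresponds to n_i → ∞.
ΔE_max = 13.6 × 1 / 4² = 0.8500 eV.
λ_min = 1240 / 0.8500 = 1460 nm.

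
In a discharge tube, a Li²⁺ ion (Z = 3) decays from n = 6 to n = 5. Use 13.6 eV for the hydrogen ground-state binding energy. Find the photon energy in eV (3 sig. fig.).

The Bohr energies scale as Z², so for Z = 3: E_n = −122.4/n² eV.
E_6 = −122.4/36 = −3.400 eV and E_5 = −122.4/25 = −4.896 eV.
The photon energy is |E_6 − E_5| = 1.50 eV.

1.50 eV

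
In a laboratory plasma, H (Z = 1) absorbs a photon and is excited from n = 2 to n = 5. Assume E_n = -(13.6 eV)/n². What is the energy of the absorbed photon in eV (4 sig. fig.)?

2.856 eV

E_5 = −13.60/25 = −0.5440 eV and E_2 = −13.60/4 = −3.400 eV.
The photon energy is |E_5 − E_2| = 2.856 eV.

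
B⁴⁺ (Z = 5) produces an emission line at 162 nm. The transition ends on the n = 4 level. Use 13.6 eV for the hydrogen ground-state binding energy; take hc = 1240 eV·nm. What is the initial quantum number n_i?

The photon energy is ΔE = hc/λ = 1240 / 162 = 7.654 eV.
With Z = 5, ΔE = 340.0 × (1/n_f² − 1/n_i²), so 1/n_f² − 1/n_i² = 0.02251.
With n_f = 4: 1/n_i² = 1/16 − 0.02251 = 0.03999, so n_i ≈ 5.00.

n_i = 5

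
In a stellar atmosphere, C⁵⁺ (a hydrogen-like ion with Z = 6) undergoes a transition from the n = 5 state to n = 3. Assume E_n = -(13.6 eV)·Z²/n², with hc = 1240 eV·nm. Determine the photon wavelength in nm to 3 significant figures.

For Z = 6 the level energies scale as Z², so the effective Rydberg energy is 13.6 × 36 = 489.6 eV.
ΔE = 489.6 × (1/3² − 1/5²) = 489.6 × 0.07111 = 34.82 eV.
λ = hc/ΔE = 1240 / 34.82 = 35.6 nm.

35.6 nm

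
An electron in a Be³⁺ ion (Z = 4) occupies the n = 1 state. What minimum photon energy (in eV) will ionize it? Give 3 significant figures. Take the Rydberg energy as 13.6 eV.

218 eV

E_n = −13.6 Z²/n² = −217.6/n² eV for Z = 4.
E_1 = −217.6/1 = −218 eV, so ionization (to E = 0) requires 218 eV.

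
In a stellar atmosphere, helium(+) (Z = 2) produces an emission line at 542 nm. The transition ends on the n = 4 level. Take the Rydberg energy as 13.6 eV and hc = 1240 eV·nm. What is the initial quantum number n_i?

The photon energy is ΔE = hc/λ = 1240 / 542 = 2.288 eV.
With Z = 2, ΔE = 54.40 × (1/n_f² − 1/n_i²), so 1/n_f² − 1/n_i² = 0.04206.
With n_f = 4: 1/n_i² = 1/16 − 0.04206 = 0.02044, so n_i ≈ 6.99.

n_i = 7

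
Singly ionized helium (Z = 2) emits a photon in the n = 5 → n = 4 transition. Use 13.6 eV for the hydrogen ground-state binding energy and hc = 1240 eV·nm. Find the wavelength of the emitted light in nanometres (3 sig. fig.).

1010 nm

For Z = 2 the level energies scale as Z², so the effective Rydberg energy is 13.6 × 4 = 54.40 eV.
ΔE = 54.40 × (1/4² − 1/5²) = 54.40 × 0.02250 = 1.224 eV.
λ = hc/ΔE = 1240 / 1.224 = 1010 nm.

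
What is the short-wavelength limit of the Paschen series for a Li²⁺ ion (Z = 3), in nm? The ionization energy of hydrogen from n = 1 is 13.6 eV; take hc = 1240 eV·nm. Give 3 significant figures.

91.2 nm

The Paschen series has lower level n_f = 3; the series limit corresponds to n_i → ∞.
ΔE_max = 13.6 × 9 / 3² = 13.60 eV.
λ_min = 1240 / 13.60 = 91.2 nm.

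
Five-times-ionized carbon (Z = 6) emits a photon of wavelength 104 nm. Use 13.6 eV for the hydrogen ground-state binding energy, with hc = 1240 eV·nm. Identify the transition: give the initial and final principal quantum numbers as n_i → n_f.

The photon energy is ΔE = hc/λ = 1240 / 104 = 11.92 eV.
With Z = 6, ΔE = 489.6 × (1/n_f² − 1/n_i²), so 1/n_f² − 1/n_i² = 0.02435.
Trying n_f = 5 gives 1/n_i² = 0.01565, i.e. n_i ≈ 8; this pair matches.

n_i = 8, n_f = 5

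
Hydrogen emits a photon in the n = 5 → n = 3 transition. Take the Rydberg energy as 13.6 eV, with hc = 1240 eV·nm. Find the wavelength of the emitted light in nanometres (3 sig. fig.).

ΔE = 13.60 × (1/3² − 1/5²) = 13.60 × 0.07111 = 0.9671 eV.
λ = hc/ΔE = 1240 / 0.9671 = 1280 nm.

1280 nm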